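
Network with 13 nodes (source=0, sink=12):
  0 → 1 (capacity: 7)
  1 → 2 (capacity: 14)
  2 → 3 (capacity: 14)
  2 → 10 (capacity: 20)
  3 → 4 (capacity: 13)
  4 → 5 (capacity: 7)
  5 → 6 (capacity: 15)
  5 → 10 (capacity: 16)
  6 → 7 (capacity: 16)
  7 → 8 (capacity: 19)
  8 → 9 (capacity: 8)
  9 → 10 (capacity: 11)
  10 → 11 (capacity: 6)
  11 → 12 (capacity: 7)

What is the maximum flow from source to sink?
Maximum flow = 6

Max flow: 6

Flow assignment:
  0 → 1: 6/7
  1 → 2: 6/14
  2 → 10: 6/20
  10 → 11: 6/6
  11 → 12: 6/7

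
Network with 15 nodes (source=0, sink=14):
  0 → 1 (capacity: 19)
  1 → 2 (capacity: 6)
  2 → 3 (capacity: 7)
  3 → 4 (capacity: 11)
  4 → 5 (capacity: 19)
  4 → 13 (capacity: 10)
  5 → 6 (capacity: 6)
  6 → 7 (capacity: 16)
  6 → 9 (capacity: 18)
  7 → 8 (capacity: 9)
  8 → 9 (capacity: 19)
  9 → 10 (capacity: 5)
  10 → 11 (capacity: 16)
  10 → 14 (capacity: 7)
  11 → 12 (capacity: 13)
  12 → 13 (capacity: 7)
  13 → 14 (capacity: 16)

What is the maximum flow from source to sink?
Maximum flow = 6

Max flow: 6

Flow assignment:
  0 → 1: 6/19
  1 → 2: 6/6
  2 → 3: 6/7
  3 → 4: 6/11
  4 → 13: 6/10
  13 → 14: 6/16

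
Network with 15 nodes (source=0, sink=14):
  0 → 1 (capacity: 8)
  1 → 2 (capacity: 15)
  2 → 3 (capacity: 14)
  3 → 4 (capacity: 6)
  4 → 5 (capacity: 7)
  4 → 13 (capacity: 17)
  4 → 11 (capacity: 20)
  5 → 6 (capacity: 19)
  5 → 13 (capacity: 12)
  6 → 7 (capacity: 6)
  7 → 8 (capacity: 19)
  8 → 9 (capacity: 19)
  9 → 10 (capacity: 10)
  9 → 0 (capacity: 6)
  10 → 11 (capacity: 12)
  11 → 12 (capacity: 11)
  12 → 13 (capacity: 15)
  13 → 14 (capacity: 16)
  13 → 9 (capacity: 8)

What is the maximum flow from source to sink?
Maximum flow = 6

Max flow: 6

Flow assignment:
  0 → 1: 6/8
  1 → 2: 6/15
  2 → 3: 6/14
  3 → 4: 6/6
  4 → 13: 6/17
  13 → 14: 6/16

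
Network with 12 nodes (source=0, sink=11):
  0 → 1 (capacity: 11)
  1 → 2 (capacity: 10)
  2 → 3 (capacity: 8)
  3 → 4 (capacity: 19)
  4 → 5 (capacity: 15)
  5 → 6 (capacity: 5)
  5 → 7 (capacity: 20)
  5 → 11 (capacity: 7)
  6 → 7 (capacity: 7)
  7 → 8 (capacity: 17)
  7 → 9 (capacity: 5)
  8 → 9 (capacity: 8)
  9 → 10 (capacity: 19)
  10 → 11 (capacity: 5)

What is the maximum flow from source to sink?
Maximum flow = 8

Max flow: 8

Flow assignment:
  0 → 1: 8/11
  1 → 2: 8/10
  2 → 3: 8/8
  3 → 4: 8/19
  4 → 5: 8/15
  5 → 7: 1/20
  5 → 11: 7/7
  7 → 9: 1/5
  9 → 10: 1/19
  10 → 11: 1/5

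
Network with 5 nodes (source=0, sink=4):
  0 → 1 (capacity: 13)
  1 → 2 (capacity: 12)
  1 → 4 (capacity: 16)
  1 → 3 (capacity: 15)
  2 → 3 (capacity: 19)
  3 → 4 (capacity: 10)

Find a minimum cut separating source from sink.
Min cut value = 13, edges: (0,1)

Min cut value: 13
Partition: S = [0], T = [1, 2, 3, 4]
Cut edges: (0,1)

By max-flow min-cut theorem, max flow = min cut = 13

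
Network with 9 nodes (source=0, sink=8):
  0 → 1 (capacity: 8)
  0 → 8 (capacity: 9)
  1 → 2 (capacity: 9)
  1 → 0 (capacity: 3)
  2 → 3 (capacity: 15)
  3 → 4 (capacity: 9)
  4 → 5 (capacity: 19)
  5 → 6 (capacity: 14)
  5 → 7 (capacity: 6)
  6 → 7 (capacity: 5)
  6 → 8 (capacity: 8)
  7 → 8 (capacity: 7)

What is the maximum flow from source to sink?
Maximum flow = 17

Max flow: 17

Flow assignment:
  0 → 1: 8/8
  0 → 8: 9/9
  1 → 2: 8/9
  2 → 3: 8/15
  3 → 4: 8/9
  4 → 5: 8/19
  5 → 6: 8/14
  6 → 8: 8/8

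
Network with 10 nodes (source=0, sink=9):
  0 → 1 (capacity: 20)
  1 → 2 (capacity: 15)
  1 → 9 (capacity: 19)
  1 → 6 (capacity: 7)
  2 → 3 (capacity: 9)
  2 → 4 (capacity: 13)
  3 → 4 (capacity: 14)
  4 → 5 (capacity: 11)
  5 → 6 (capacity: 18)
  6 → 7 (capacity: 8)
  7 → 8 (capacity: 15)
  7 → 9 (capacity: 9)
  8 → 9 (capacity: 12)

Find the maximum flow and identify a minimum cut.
Max flow = 20, Min cut edges: (0,1)

Maximum flow: 20
Minimum cut: (0,1)
Partition: S = [0], T = [1, 2, 3, 4, 5, 6, 7, 8, 9]

Max-flow min-cut theorem verified: both equal 20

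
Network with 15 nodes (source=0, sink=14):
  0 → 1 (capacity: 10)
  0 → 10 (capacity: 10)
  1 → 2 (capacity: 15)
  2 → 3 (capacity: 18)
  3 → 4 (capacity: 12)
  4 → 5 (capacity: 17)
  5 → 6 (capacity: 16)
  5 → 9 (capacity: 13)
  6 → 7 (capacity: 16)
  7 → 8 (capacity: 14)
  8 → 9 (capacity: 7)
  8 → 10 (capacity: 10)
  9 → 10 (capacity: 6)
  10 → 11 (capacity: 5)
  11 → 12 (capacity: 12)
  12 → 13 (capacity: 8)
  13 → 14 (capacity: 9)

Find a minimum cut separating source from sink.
Min cut value = 5, edges: (10,11)

Min cut value: 5
Partition: S = [0, 1, 2, 3, 4, 5, 6, 7, 8, 9, 10], T = [11, 12, 13, 14]
Cut edges: (10,11)

By max-flow min-cut theorem, max flow = min cut = 5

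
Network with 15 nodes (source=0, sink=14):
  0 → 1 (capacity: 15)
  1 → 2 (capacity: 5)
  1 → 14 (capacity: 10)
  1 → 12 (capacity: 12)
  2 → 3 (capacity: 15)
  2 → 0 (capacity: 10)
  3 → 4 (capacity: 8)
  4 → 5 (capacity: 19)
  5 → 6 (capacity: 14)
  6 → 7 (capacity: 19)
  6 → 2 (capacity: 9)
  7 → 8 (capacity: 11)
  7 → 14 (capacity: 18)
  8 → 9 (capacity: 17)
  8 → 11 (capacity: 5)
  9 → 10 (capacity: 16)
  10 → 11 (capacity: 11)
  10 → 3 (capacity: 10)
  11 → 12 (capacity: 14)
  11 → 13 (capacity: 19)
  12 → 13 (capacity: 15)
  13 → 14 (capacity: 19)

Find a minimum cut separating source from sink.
Min cut value = 15, edges: (0,1)

Min cut value: 15
Partition: S = [0], T = [1, 2, 3, 4, 5, 6, 7, 8, 9, 10, 11, 12, 13, 14]
Cut edges: (0,1)

By max-flow min-cut theorem, max flow = min cut = 15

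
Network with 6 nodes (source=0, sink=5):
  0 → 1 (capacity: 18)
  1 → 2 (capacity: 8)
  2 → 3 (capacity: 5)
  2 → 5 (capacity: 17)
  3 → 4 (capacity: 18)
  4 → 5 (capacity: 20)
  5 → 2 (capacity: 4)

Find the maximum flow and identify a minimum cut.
Max flow = 8, Min cut edges: (1,2)

Maximum flow: 8
Minimum cut: (1,2)
Partition: S = [0, 1], T = [2, 3, 4, 5]

Max-flow min-cut theorem verified: both equal 8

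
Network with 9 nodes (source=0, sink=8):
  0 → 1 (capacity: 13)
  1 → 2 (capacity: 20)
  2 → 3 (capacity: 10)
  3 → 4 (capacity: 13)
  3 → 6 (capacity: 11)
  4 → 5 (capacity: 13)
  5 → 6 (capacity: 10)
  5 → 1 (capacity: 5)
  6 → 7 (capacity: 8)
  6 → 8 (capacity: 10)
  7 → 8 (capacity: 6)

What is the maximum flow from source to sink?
Maximum flow = 10

Max flow: 10

Flow assignment:
  0 → 1: 10/13
  1 → 2: 10/20
  2 → 3: 10/10
  3 → 6: 10/11
  6 → 8: 10/10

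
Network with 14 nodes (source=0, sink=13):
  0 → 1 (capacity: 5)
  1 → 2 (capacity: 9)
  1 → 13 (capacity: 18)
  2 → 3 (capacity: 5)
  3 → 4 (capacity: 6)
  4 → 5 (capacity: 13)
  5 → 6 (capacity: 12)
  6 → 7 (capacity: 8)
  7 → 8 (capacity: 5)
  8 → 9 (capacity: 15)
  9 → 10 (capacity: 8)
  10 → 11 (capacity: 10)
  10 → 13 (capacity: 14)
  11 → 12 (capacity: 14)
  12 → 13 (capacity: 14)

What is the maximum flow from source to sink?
Maximum flow = 5

Max flow: 5

Flow assignment:
  0 → 1: 5/5
  1 → 13: 5/18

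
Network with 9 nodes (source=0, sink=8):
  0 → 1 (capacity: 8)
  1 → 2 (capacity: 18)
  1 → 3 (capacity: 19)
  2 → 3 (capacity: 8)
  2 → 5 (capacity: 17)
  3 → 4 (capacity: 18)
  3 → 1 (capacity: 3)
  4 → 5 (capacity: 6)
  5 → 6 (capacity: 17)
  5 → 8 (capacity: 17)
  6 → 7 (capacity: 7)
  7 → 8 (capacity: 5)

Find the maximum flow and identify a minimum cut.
Max flow = 8, Min cut edges: (0,1)

Maximum flow: 8
Minimum cut: (0,1)
Partition: S = [0], T = [1, 2, 3, 4, 5, 6, 7, 8]

Max-flow min-cut theorem verified: both equal 8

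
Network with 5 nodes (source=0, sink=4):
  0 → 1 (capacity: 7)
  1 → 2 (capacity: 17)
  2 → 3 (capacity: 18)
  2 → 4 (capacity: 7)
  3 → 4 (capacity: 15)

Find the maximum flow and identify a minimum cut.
Max flow = 7, Min cut edges: (0,1)

Maximum flow: 7
Minimum cut: (0,1)
Partition: S = [0], T = [1, 2, 3, 4]

Max-flow min-cut theorem verified: both equal 7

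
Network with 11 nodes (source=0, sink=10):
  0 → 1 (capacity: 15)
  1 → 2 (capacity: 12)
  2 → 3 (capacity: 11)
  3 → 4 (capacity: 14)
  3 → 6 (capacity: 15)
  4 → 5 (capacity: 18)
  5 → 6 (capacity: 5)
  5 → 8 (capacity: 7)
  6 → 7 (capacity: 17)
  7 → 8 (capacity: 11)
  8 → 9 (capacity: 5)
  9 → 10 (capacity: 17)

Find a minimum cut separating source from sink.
Min cut value = 5, edges: (8,9)

Min cut value: 5
Partition: S = [0, 1, 2, 3, 4, 5, 6, 7, 8], T = [9, 10]
Cut edges: (8,9)

By max-flow min-cut theorem, max flow = min cut = 5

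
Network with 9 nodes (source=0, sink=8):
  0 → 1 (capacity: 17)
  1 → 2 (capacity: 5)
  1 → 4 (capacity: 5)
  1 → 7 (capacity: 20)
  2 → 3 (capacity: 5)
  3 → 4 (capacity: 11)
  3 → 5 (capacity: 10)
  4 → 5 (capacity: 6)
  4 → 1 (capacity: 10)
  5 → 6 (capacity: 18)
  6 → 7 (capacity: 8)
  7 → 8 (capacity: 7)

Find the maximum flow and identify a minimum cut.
Max flow = 7, Min cut edges: (7,8)

Maximum flow: 7
Minimum cut: (7,8)
Partition: S = [0, 1, 2, 3, 4, 5, 6, 7], T = [8]

Max-flow min-cut theorem verified: both equal 7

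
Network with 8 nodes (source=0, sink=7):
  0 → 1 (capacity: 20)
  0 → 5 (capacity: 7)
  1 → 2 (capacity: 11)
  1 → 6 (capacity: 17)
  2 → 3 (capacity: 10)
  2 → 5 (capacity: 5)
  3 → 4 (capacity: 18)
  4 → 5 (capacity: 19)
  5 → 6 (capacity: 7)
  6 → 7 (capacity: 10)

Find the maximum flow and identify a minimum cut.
Max flow = 10, Min cut edges: (6,7)

Maximum flow: 10
Minimum cut: (6,7)
Partition: S = [0, 1, 2, 3, 4, 5, 6], T = [7]

Max-flow min-cut theorem verified: both equal 10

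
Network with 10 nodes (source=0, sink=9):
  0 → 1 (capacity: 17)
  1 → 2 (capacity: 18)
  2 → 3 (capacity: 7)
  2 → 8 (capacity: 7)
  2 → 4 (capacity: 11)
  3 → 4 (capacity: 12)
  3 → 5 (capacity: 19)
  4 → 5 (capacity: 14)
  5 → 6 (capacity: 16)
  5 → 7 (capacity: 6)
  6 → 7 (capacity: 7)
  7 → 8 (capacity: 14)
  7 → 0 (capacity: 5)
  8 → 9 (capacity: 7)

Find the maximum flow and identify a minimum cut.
Max flow = 7, Min cut edges: (8,9)

Maximum flow: 7
Minimum cut: (8,9)
Partition: S = [0, 1, 2, 3, 4, 5, 6, 7, 8], T = [9]

Max-flow min-cut theorem verified: both equal 7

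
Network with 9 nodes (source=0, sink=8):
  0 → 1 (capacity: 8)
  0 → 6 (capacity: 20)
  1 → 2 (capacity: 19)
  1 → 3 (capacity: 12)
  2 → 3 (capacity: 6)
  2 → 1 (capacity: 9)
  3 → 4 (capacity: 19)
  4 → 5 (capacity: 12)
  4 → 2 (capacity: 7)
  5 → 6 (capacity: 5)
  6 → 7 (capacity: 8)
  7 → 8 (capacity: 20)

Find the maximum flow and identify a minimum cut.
Max flow = 8, Min cut edges: (6,7)

Maximum flow: 8
Minimum cut: (6,7)
Partition: S = [0, 1, 2, 3, 4, 5, 6], T = [7, 8]

Max-flow min-cut theorem verified: both equal 8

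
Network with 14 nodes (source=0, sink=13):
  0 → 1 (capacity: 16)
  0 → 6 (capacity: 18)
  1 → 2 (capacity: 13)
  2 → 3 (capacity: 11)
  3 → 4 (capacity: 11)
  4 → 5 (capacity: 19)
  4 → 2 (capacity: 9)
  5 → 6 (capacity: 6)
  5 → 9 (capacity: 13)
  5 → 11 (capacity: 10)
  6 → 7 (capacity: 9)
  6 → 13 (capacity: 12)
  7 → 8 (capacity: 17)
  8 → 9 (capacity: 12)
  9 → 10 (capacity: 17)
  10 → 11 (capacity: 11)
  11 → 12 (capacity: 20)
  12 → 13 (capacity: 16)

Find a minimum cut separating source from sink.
Min cut value = 28, edges: (6,13), (12,13)

Min cut value: 28
Partition: S = [0, 1, 2, 3, 4, 5, 6, 7, 8, 9, 10, 11, 12], T = [13]
Cut edges: (6,13), (12,13)

By max-flow min-cut theorem, max flow = min cut = 28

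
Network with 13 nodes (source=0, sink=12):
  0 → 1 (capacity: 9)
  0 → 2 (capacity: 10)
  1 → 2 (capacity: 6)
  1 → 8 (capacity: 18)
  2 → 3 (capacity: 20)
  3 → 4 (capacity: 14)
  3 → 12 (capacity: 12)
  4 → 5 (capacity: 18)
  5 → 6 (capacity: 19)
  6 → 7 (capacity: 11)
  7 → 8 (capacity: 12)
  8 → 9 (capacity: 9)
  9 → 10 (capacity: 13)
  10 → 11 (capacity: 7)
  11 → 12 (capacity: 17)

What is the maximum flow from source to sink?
Maximum flow = 19

Max flow: 19

Flow assignment:
  0 → 1: 9/9
  0 → 2: 10/10
  1 → 2: 2/6
  1 → 8: 7/18
  2 → 3: 12/20
  3 → 12: 12/12
  8 → 9: 7/9
  9 → 10: 7/13
  10 → 11: 7/7
  11 → 12: 7/17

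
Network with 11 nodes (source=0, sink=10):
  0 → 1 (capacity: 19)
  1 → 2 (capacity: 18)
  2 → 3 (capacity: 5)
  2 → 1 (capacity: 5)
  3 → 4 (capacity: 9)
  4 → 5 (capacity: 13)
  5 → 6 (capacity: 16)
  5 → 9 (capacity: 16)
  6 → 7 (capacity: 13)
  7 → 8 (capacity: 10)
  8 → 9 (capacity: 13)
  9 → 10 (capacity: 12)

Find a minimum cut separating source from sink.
Min cut value = 5, edges: (2,3)

Min cut value: 5
Partition: S = [0, 1, 2], T = [3, 4, 5, 6, 7, 8, 9, 10]
Cut edges: (2,3)

By max-flow min-cut theorem, max flow = min cut = 5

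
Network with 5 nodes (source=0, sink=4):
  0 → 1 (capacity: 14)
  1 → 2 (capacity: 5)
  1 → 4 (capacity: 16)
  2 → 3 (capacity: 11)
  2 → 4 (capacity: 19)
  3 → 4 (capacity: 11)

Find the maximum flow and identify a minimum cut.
Max flow = 14, Min cut edges: (0,1)

Maximum flow: 14
Minimum cut: (0,1)
Partition: S = [0], T = [1, 2, 3, 4]

Max-flow min-cut theorem verified: both equal 14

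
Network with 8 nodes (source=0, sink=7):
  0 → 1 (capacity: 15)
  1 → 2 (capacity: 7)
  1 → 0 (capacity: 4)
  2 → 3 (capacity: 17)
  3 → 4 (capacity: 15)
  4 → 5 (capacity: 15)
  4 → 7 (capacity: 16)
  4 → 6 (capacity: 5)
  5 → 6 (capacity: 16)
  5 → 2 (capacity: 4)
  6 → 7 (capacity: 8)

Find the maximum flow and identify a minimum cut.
Max flow = 7, Min cut edges: (1,2)

Maximum flow: 7
Minimum cut: (1,2)
Partition: S = [0, 1], T = [2, 3, 4, 5, 6, 7]

Max-flow min-cut theorem verified: both equal 7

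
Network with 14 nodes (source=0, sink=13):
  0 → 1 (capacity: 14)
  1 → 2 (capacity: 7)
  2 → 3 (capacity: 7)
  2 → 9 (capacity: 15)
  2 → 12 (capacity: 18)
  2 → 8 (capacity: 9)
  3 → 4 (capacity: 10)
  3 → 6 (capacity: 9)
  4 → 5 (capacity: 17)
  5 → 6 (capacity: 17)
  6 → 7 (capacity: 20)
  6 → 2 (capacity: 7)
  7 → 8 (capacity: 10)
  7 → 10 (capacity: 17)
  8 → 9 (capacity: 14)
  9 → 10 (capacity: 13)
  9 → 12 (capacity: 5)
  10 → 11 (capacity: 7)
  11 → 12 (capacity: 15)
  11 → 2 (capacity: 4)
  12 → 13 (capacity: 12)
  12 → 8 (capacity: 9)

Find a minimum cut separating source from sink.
Min cut value = 7, edges: (1,2)

Min cut value: 7
Partition: S = [0, 1], T = [2, 3, 4, 5, 6, 7, 8, 9, 10, 11, 12, 13]
Cut edges: (1,2)

By max-flow min-cut theorem, max flow = min cut = 7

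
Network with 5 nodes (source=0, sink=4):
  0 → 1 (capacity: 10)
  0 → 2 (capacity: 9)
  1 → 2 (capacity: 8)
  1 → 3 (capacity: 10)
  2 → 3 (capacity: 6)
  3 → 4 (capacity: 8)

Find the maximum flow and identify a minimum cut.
Max flow = 8, Min cut edges: (3,4)

Maximum flow: 8
Minimum cut: (3,4)
Partition: S = [0, 1, 2, 3], T = [4]

Max-flow min-cut theorem verified: both equal 8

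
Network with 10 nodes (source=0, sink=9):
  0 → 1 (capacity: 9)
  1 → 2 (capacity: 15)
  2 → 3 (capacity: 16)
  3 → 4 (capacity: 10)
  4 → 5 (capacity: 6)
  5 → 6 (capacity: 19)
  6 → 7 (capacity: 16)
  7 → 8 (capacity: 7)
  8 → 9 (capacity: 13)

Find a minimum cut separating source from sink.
Min cut value = 6, edges: (4,5)

Min cut value: 6
Partition: S = [0, 1, 2, 3, 4], T = [5, 6, 7, 8, 9]
Cut edges: (4,5)

By max-flow min-cut theorem, max flow = min cut = 6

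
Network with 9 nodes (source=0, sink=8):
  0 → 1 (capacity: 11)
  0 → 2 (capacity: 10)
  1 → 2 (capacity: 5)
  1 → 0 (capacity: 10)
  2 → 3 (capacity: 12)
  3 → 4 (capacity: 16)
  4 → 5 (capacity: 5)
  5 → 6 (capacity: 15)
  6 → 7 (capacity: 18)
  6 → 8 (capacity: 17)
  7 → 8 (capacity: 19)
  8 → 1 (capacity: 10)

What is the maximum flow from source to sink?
Maximum flow = 5

Max flow: 5

Flow assignment:
  0 → 1: 5/11
  1 → 2: 5/5
  2 → 3: 5/12
  3 → 4: 5/16
  4 → 5: 5/5
  5 → 6: 5/15
  6 → 8: 5/17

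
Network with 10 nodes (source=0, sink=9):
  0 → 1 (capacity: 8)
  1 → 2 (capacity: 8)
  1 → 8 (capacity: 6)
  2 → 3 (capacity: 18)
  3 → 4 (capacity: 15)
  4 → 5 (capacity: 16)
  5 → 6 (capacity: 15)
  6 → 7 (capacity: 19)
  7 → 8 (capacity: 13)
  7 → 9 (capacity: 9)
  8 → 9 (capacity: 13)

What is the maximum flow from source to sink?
Maximum flow = 8

Max flow: 8

Flow assignment:
  0 → 1: 8/8
  1 → 2: 2/8
  1 → 8: 6/6
  2 → 3: 2/18
  3 → 4: 2/15
  4 → 5: 2/16
  5 → 6: 2/15
  6 → 7: 2/19
  7 → 9: 2/9
  8 → 9: 6/13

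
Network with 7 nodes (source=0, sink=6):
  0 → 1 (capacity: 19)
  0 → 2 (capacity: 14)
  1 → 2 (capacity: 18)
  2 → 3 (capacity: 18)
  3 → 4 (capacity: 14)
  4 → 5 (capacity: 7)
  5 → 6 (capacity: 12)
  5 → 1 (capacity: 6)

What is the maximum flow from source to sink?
Maximum flow = 7

Max flow: 7

Flow assignment:
  0 → 1: 7/19
  1 → 2: 7/18
  2 → 3: 7/18
  3 → 4: 7/14
  4 → 5: 7/7
  5 → 6: 7/12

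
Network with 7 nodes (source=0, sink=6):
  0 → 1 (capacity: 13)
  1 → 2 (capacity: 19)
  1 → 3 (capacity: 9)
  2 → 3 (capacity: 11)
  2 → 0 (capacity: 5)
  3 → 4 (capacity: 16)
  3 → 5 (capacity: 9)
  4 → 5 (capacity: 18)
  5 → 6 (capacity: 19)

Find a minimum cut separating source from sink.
Min cut value = 13, edges: (0,1)

Min cut value: 13
Partition: S = [0], T = [1, 2, 3, 4, 5, 6]
Cut edges: (0,1)

By max-flow min-cut theorem, max flow = min cut = 13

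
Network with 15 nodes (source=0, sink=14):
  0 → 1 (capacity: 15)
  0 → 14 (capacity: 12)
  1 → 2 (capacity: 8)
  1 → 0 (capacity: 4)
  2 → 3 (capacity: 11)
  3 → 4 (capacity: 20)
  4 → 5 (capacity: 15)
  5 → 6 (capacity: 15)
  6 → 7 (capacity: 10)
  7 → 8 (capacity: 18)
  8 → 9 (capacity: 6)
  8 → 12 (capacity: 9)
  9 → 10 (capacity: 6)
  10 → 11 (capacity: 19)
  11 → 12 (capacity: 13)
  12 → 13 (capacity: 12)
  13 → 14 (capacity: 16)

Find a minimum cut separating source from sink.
Min cut value = 20, edges: (0,14), (1,2)

Min cut value: 20
Partition: S = [0, 1], T = [2, 3, 4, 5, 6, 7, 8, 9, 10, 11, 12, 13, 14]
Cut edges: (0,14), (1,2)

By max-flow min-cut theorem, max flow = min cut = 20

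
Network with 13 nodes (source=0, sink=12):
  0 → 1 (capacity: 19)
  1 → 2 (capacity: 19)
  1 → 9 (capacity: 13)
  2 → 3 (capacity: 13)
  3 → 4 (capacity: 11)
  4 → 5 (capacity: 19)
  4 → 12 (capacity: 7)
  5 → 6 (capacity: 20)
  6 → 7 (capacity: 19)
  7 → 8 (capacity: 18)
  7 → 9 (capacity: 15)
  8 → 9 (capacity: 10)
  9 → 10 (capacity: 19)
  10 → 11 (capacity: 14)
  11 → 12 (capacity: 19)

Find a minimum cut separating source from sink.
Min cut value = 19, edges: (0,1)

Min cut value: 19
Partition: S = [0], T = [1, 2, 3, 4, 5, 6, 7, 8, 9, 10, 11, 12]
Cut edges: (0,1)

By max-flow min-cut theorem, max flow = min cut = 19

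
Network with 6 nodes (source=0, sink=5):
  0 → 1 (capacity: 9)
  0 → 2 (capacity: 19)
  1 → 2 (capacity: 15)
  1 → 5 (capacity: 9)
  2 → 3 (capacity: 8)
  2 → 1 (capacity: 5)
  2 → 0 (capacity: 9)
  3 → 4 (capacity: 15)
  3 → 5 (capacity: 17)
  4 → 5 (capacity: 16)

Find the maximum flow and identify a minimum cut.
Max flow = 17, Min cut edges: (1,5), (2,3)

Maximum flow: 17
Minimum cut: (1,5), (2,3)
Partition: S = [0, 1, 2], T = [3, 4, 5]

Max-flow min-cut theorem verified: both equal 17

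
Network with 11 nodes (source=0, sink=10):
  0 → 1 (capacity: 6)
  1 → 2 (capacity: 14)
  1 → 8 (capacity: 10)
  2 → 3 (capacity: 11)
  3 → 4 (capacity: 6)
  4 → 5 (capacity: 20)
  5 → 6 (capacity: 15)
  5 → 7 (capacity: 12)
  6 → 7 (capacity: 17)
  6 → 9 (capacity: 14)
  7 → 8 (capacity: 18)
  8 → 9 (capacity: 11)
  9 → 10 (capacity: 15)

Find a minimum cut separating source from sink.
Min cut value = 6, edges: (0,1)

Min cut value: 6
Partition: S = [0], T = [1, 2, 3, 4, 5, 6, 7, 8, 9, 10]
Cut edges: (0,1)

By max-flow min-cut theorem, max flow = min cut = 6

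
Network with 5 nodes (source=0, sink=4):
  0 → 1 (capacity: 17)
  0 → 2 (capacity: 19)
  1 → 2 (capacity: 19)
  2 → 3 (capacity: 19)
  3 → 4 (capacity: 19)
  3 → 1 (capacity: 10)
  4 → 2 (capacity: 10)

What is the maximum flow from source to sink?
Maximum flow = 19

Max flow: 19

Flow assignment:
  0 → 1: 17/17
  0 → 2: 2/19
  1 → 2: 17/19
  2 → 3: 19/19
  3 → 4: 19/19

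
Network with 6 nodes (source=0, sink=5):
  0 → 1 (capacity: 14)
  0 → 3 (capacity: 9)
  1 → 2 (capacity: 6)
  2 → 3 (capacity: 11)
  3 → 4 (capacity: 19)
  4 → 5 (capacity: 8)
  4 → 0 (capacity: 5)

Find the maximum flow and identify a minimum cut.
Max flow = 8, Min cut edges: (4,5)

Maximum flow: 8
Minimum cut: (4,5)
Partition: S = [0, 1, 2, 3, 4], T = [5]

Max-flow min-cut theorem verified: both equal 8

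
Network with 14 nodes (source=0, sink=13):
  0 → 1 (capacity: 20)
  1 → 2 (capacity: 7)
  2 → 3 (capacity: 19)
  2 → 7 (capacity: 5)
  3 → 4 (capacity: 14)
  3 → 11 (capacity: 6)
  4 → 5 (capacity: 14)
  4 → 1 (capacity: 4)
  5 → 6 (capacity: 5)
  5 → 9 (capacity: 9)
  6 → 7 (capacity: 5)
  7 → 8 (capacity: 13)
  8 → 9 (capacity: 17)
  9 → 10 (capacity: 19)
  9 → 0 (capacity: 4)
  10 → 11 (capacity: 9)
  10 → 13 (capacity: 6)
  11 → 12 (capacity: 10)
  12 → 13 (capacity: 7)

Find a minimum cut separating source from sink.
Min cut value = 7, edges: (1,2)

Min cut value: 7
Partition: S = [0, 1], T = [2, 3, 4, 5, 6, 7, 8, 9, 10, 11, 12, 13]
Cut edges: (1,2)

By max-flow min-cut theorem, max flow = min cut = 7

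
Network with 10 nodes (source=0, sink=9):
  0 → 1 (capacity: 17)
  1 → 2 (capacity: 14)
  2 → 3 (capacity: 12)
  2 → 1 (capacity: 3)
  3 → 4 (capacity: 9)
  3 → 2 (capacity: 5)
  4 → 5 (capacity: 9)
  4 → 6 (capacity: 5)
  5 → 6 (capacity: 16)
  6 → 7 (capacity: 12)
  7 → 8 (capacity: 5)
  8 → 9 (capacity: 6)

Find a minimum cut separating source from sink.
Min cut value = 5, edges: (7,8)

Min cut value: 5
Partition: S = [0, 1, 2, 3, 4, 5, 6, 7], T = [8, 9]
Cut edges: (7,8)

By max-flow min-cut theorem, max flow = min cut = 5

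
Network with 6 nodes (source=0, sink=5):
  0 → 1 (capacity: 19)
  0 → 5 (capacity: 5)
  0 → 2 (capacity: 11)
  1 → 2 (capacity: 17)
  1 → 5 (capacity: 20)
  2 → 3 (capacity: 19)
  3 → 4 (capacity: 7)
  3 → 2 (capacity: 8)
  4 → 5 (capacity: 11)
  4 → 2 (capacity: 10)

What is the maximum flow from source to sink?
Maximum flow = 31

Max flow: 31

Flow assignment:
  0 → 1: 19/19
  0 → 5: 5/5
  0 → 2: 7/11
  1 → 5: 19/20
  2 → 3: 7/19
  3 → 4: 7/7
  4 → 5: 7/11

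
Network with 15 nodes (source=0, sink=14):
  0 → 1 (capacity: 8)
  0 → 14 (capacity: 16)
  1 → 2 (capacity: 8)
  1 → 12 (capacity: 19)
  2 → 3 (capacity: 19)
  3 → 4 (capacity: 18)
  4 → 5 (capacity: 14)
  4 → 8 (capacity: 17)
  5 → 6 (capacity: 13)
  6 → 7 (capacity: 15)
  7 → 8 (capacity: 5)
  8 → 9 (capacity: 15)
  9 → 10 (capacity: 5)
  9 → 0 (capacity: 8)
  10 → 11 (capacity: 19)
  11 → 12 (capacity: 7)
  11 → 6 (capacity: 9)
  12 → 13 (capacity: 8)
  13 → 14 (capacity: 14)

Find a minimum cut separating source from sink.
Min cut value = 24, edges: (0,14), (12,13)

Min cut value: 24
Partition: S = [0, 1, 2, 3, 4, 5, 6, 7, 8, 9, 10, 11, 12], T = [13, 14]
Cut edges: (0,14), (12,13)

By max-flow min-cut theorem, max flow = min cut = 24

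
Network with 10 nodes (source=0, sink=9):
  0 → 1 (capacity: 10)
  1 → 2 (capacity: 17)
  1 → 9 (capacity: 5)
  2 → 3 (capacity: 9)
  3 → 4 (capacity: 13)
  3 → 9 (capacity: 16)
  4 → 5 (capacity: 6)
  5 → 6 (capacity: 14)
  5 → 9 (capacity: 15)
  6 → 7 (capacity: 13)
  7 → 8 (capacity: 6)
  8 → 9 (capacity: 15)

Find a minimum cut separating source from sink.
Min cut value = 10, edges: (0,1)

Min cut value: 10
Partition: S = [0], T = [1, 2, 3, 4, 5, 6, 7, 8, 9]
Cut edges: (0,1)

By max-flow min-cut theorem, max flow = min cut = 10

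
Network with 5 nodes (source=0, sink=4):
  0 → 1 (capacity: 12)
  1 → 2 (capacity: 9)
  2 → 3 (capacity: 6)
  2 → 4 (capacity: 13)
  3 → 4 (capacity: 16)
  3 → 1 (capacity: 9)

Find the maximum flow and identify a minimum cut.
Max flow = 9, Min cut edges: (1,2)

Maximum flow: 9
Minimum cut: (1,2)
Partition: S = [0, 1], T = [2, 3, 4]

Max-flow min-cut theorem verified: both equal 9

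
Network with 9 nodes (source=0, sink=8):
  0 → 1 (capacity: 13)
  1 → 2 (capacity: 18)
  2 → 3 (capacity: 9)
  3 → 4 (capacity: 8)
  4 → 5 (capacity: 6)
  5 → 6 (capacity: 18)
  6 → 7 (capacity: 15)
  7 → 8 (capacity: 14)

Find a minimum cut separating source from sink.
Min cut value = 6, edges: (4,5)

Min cut value: 6
Partition: S = [0, 1, 2, 3, 4], T = [5, 6, 7, 8]
Cut edges: (4,5)

By max-flow min-cut theorem, max flow = min cut = 6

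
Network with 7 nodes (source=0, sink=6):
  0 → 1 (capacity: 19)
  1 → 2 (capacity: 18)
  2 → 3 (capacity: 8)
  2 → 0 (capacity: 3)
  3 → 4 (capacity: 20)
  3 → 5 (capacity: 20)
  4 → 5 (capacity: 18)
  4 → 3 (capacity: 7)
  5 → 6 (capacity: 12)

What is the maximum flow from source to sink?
Maximum flow = 8

Max flow: 8

Flow assignment:
  0 → 1: 11/19
  1 → 2: 11/18
  2 → 3: 8/8
  2 → 0: 3/3
  3 → 5: 8/20
  5 → 6: 8/12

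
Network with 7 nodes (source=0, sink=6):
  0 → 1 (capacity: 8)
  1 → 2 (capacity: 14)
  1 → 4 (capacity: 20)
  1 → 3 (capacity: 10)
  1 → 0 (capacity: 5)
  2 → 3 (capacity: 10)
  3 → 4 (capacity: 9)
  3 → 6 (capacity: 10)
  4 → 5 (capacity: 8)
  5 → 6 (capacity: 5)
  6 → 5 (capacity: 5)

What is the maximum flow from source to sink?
Maximum flow = 8

Max flow: 8

Flow assignment:
  0 → 1: 8/8
  1 → 3: 8/10
  3 → 6: 8/10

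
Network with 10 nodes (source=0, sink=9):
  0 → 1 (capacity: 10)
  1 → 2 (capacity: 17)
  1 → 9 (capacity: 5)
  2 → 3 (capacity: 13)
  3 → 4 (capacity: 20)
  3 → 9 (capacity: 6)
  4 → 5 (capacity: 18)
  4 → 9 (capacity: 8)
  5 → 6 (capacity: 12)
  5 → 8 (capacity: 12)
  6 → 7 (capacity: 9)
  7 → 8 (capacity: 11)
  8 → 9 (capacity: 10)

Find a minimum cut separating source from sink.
Min cut value = 10, edges: (0,1)

Min cut value: 10
Partition: S = [0], T = [1, 2, 3, 4, 5, 6, 7, 8, 9]
Cut edges: (0,1)

By max-flow min-cut theorem, max flow = min cut = 10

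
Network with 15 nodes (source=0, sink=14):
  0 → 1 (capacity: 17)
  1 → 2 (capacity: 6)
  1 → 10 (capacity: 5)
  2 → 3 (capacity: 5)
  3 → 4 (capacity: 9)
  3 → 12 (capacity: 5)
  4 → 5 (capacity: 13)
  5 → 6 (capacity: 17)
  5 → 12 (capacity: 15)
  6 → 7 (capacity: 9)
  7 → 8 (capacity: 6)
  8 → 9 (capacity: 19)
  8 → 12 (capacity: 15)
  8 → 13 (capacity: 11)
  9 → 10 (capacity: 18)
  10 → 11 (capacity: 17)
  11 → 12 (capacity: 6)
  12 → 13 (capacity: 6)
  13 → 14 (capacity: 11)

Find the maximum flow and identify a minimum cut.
Max flow = 10, Min cut edges: (1,10), (2,3)

Maximum flow: 10
Minimum cut: (1,10), (2,3)
Partition: S = [0, 1, 2], T = [3, 4, 5, 6, 7, 8, 9, 10, 11, 12, 13, 14]

Max-flow min-cut theorem verified: both equal 10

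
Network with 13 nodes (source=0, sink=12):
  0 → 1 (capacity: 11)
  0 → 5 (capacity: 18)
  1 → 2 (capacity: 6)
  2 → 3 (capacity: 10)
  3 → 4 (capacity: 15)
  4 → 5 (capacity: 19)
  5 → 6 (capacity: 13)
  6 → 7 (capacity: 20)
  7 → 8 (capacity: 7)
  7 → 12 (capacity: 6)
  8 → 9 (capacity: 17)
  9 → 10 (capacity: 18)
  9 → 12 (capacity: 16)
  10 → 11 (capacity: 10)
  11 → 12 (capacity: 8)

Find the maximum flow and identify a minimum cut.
Max flow = 13, Min cut edges: (7,8), (7,12)

Maximum flow: 13
Minimum cut: (7,8), (7,12)
Partition: S = [0, 1, 2, 3, 4, 5, 6, 7], T = [8, 9, 10, 11, 12]

Max-flow min-cut theorem verified: both equal 13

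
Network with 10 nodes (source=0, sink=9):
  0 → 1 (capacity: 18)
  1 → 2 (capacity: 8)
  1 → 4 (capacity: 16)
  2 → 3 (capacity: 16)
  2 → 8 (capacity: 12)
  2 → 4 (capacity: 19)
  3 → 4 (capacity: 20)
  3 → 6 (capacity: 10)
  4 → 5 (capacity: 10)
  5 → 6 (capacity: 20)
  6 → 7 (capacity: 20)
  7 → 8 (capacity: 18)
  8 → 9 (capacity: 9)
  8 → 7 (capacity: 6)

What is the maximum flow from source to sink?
Maximum flow = 9

Max flow: 9

Flow assignment:
  0 → 1: 9/18
  1 → 4: 9/16
  4 → 5: 9/10
  5 → 6: 9/20
  6 → 7: 9/20
  7 → 8: 9/18
  8 → 9: 9/9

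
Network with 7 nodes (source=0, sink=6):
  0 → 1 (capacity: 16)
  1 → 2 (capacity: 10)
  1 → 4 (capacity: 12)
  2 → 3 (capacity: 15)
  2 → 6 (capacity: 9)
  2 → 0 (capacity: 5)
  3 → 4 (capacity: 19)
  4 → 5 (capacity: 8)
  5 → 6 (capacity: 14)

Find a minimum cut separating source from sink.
Min cut value = 16, edges: (0,1)

Min cut value: 16
Partition: S = [0], T = [1, 2, 3, 4, 5, 6]
Cut edges: (0,1)

By max-flow min-cut theorem, max flow = min cut = 16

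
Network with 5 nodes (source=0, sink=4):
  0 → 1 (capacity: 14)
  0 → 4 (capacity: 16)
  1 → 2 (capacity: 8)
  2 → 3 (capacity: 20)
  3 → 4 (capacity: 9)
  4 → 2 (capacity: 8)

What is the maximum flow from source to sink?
Maximum flow = 24

Max flow: 24

Flow assignment:
  0 → 1: 8/14
  0 → 4: 16/16
  1 → 2: 8/8
  2 → 3: 8/20
  3 → 4: 8/9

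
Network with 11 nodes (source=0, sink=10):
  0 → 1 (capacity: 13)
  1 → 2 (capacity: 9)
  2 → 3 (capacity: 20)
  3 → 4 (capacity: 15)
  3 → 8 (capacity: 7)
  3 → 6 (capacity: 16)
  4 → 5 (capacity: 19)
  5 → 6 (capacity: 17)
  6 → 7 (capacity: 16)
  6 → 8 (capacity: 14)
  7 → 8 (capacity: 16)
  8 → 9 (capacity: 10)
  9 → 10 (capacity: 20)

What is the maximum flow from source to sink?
Maximum flow = 9

Max flow: 9

Flow assignment:
  0 → 1: 9/13
  1 → 2: 9/9
  2 → 3: 9/20
  3 → 8: 7/7
  3 → 6: 2/16
  6 → 8: 2/14
  8 → 9: 9/10
  9 → 10: 9/20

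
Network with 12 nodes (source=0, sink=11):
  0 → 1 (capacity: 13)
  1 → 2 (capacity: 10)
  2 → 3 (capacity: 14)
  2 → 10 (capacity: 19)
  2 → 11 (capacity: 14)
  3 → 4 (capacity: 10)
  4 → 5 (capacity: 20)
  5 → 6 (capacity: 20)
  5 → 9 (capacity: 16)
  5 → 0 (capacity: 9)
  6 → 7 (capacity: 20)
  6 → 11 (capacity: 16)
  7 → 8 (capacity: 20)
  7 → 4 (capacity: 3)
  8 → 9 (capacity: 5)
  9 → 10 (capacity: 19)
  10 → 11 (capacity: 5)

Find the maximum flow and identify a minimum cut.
Max flow = 10, Min cut edges: (1,2)

Maximum flow: 10
Minimum cut: (1,2)
Partition: S = [0, 1], T = [2, 3, 4, 5, 6, 7, 8, 9, 10, 11]

Max-flow min-cut theorem verified: both equal 10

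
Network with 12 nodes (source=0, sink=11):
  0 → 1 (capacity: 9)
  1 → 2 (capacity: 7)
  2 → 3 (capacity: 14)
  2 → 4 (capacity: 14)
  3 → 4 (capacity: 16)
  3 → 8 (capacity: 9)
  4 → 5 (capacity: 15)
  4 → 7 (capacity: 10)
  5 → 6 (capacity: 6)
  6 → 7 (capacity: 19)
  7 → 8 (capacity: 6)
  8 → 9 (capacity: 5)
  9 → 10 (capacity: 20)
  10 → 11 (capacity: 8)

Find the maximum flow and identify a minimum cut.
Max flow = 5, Min cut edges: (8,9)

Maximum flow: 5
Minimum cut: (8,9)
Partition: S = [0, 1, 2, 3, 4, 5, 6, 7, 8], T = [9, 10, 11]

Max-flow min-cut theorem verified: both equal 5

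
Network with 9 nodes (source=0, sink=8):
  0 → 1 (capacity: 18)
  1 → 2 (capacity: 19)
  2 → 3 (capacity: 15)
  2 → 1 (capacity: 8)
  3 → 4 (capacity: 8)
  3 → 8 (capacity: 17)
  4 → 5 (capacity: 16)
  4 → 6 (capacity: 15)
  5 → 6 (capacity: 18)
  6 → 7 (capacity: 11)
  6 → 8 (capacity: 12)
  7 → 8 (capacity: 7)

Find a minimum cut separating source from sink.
Min cut value = 15, edges: (2,3)

Min cut value: 15
Partition: S = [0, 1, 2], T = [3, 4, 5, 6, 7, 8]
Cut edges: (2,3)

By max-flow min-cut theorem, max flow = min cut = 15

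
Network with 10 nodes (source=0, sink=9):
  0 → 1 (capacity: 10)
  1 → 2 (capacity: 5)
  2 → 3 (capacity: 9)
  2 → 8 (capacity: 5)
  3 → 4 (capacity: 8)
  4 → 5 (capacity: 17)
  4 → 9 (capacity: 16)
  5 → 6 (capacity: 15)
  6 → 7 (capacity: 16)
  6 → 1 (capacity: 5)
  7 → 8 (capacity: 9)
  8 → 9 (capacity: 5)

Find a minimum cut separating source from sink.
Min cut value = 5, edges: (1,2)

Min cut value: 5
Partition: S = [0, 1], T = [2, 3, 4, 5, 6, 7, 8, 9]
Cut edges: (1,2)

By max-flow min-cut theorem, max flow = min cut = 5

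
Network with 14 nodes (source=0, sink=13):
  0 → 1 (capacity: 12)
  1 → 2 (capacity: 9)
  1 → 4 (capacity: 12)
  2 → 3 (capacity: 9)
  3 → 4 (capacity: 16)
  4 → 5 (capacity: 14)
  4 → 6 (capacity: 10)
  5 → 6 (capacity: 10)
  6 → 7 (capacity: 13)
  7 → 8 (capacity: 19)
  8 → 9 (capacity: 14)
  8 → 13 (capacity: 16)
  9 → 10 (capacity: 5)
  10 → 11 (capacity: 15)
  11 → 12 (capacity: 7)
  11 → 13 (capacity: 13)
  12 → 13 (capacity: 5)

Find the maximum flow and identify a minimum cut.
Max flow = 12, Min cut edges: (0,1)

Maximum flow: 12
Minimum cut: (0,1)
Partition: S = [0], T = [1, 2, 3, 4, 5, 6, 7, 8, 9, 10, 11, 12, 13]

Max-flow min-cut theorem verified: both equal 12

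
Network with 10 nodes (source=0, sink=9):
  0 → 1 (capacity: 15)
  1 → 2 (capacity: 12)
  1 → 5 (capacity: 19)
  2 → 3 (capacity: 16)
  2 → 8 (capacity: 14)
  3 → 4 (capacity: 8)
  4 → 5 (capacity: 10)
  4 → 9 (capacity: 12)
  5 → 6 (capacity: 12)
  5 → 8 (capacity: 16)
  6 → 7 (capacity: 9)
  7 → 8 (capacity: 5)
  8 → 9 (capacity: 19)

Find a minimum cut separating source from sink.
Min cut value = 15, edges: (0,1)

Min cut value: 15
Partition: S = [0], T = [1, 2, 3, 4, 5, 6, 7, 8, 9]
Cut edges: (0,1)

By max-flow min-cut theorem, max flow = min cut = 15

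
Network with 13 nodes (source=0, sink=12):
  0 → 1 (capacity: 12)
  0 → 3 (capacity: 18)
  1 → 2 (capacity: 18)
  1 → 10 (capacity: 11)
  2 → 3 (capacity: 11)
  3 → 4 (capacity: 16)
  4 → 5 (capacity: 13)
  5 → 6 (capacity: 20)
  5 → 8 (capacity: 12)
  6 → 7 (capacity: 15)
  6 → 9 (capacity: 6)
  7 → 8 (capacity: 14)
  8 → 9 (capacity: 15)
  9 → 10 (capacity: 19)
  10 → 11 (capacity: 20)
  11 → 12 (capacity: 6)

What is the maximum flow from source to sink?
Maximum flow = 6

Max flow: 6

Flow assignment:
  0 → 3: 6/18
  3 → 4: 6/16
  4 → 5: 6/13
  5 → 8: 6/12
  8 → 9: 6/15
  9 → 10: 6/19
  10 → 11: 6/20
  11 → 12: 6/6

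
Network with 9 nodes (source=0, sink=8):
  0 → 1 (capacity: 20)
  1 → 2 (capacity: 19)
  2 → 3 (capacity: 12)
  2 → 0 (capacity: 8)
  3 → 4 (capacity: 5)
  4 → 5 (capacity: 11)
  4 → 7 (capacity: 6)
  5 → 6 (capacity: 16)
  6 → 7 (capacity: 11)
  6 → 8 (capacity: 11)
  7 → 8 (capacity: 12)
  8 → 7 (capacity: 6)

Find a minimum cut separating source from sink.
Min cut value = 5, edges: (3,4)

Min cut value: 5
Partition: S = [0, 1, 2, 3], T = [4, 5, 6, 7, 8]
Cut edges: (3,4)

By max-flow min-cut theorem, max flow = min cut = 5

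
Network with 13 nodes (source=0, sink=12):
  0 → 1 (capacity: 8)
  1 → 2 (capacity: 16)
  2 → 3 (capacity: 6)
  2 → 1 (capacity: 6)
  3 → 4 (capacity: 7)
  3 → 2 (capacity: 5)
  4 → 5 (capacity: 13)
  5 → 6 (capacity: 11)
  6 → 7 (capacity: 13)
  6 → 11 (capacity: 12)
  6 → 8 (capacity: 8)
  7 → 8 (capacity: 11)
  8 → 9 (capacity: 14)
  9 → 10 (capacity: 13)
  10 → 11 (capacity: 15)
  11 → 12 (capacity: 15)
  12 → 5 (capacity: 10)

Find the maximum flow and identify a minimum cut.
Max flow = 6, Min cut edges: (2,3)

Maximum flow: 6
Minimum cut: (2,3)
Partition: S = [0, 1, 2], T = [3, 4, 5, 6, 7, 8, 9, 10, 11, 12]

Max-flow min-cut theorem verified: both equal 6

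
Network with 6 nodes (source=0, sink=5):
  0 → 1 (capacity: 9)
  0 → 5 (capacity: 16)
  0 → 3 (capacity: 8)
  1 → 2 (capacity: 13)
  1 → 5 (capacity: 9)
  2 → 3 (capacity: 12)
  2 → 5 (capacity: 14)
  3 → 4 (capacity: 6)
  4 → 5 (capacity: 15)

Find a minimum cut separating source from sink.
Min cut value = 31, edges: (0,1), (0,5), (3,4)

Min cut value: 31
Partition: S = [0, 3], T = [1, 2, 4, 5]
Cut edges: (0,1), (0,5), (3,4)

By max-flow min-cut theorem, max flow = min cut = 31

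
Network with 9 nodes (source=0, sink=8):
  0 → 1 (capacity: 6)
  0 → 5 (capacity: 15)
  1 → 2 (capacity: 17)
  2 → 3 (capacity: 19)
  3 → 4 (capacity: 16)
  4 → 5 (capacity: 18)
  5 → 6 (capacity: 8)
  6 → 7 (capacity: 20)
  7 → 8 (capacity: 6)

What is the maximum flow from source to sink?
Maximum flow = 6

Max flow: 6

Flow assignment:
  0 → 1: 6/6
  1 → 2: 6/17
  2 → 3: 6/19
  3 → 4: 6/16
  4 → 5: 6/18
  5 → 6: 6/8
  6 → 7: 6/20
  7 → 8: 6/6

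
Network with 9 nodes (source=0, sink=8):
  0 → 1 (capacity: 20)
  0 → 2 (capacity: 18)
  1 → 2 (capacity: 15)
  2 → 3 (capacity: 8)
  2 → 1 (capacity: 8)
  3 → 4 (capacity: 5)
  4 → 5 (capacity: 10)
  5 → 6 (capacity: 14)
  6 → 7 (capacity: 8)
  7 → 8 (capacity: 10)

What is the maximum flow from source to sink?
Maximum flow = 5

Max flow: 5

Flow assignment:
  0 → 1: 5/20
  1 → 2: 5/15
  2 → 3: 5/8
  3 → 4: 5/5
  4 → 5: 5/10
  5 → 6: 5/14
  6 → 7: 5/8
  7 → 8: 5/10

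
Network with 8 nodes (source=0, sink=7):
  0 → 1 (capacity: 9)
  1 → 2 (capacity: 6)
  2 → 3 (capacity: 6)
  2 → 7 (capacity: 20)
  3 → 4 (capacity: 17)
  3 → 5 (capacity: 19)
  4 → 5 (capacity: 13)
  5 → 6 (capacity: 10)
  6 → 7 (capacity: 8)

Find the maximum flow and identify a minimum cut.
Max flow = 6, Min cut edges: (1,2)

Maximum flow: 6
Minimum cut: (1,2)
Partition: S = [0, 1], T = [2, 3, 4, 5, 6, 7]

Max-flow min-cut theorem verified: both equal 6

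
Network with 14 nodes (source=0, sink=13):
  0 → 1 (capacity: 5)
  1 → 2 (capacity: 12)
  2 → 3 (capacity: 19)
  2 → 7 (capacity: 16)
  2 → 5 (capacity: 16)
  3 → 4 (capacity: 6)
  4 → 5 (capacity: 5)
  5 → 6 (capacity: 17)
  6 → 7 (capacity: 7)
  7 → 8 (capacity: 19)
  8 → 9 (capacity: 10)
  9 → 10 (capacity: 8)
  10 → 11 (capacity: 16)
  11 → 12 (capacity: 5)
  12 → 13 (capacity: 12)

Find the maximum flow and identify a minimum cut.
Max flow = 5, Min cut edges: (11,12)

Maximum flow: 5
Minimum cut: (11,12)
Partition: S = [0, 1, 2, 3, 4, 5, 6, 7, 8, 9, 10, 11], T = [12, 13]

Max-flow min-cut theorem verified: both equal 5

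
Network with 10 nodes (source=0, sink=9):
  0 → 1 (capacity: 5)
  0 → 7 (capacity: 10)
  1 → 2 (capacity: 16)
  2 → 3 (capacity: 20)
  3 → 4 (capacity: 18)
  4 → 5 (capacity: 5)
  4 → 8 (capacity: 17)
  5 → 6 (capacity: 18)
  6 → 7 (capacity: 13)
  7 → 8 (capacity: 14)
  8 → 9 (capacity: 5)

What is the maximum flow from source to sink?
Maximum flow = 5

Max flow: 5

Flow assignment:
  0 → 1: 5/5
  1 → 2: 5/16
  2 → 3: 5/20
  3 → 4: 5/18
  4 → 8: 5/17
  8 → 9: 5/5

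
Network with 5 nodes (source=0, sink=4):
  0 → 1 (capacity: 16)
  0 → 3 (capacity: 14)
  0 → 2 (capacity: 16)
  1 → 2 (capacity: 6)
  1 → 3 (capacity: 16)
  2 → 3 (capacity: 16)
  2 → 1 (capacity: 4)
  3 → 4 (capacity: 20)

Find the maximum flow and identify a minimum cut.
Max flow = 20, Min cut edges: (3,4)

Maximum flow: 20
Minimum cut: (3,4)
Partition: S = [0, 1, 2, 3], T = [4]

Max-flow min-cut theorem verified: both equal 20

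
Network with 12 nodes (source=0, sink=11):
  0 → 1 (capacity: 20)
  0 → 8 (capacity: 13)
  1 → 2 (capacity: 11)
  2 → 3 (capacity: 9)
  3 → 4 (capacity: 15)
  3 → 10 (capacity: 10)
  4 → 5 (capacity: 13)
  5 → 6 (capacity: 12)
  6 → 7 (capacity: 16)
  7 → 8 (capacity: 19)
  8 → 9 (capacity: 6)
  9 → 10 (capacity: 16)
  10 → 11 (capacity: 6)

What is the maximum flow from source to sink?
Maximum flow = 6

Max flow: 6

Flow assignment:
  0 → 8: 6/13
  8 → 9: 6/6
  9 → 10: 6/16
  10 → 11: 6/6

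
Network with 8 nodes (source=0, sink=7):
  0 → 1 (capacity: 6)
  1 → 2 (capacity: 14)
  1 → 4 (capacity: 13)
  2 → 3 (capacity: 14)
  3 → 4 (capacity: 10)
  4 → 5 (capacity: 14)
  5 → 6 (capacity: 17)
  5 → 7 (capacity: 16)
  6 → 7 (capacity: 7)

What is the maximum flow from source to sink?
Maximum flow = 6

Max flow: 6

Flow assignment:
  0 → 1: 6/6
  1 → 4: 6/13
  4 → 5: 6/14
  5 → 7: 6/16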